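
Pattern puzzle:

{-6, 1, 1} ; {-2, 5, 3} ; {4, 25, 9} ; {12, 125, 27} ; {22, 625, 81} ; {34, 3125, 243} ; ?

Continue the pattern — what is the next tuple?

First value — differences are 4, 6, 8, … (increasing by 2 each time): -6, -2, 4, 12, 22, 34 → 48.
Second value: 1, 5, 25, 125, 625, 3125 → 15625 (×5 each step).
Third value: ×3 each step; 1, 3, 9, 27, 81, 243 → 729.
Combining the parts gives {48, 15625, 729}.

{48, 15625, 729}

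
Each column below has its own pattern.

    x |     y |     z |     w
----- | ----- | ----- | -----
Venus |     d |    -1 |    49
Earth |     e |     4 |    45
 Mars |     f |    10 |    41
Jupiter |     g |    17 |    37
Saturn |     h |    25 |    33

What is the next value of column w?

29

Column w goes 49, 45, 41, 37, 33 → 29 (−4 each step).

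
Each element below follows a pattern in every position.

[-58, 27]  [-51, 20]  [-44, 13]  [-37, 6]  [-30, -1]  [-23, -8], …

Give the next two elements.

First value: -58, -51, -44, -37, -30, -23 → -16 → -9 (+7 each step).
Second value: together with the first value always sums to -31; 27, 20, 13, 6, -1, -8 → -15 → -22.
Putting the parts together: [-16, -15] and then [-9, -22].

[-16, -15], [-9, -22]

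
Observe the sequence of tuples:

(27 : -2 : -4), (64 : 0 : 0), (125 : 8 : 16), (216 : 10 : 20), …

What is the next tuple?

(343 : 18 : 36)

First entry: perfect cubes: 3³, 4³, 5³, …, so 27, 64, 125, 216 → 343.
For the second entry, alternating steps +2, +8, +2, +8, …: -2, 0, 8, 10 → 18.
For the third entry, always 2 × the second entry: -4, 0, 16, 20 → 36.
So the next tuple is (343 : 18 : 36).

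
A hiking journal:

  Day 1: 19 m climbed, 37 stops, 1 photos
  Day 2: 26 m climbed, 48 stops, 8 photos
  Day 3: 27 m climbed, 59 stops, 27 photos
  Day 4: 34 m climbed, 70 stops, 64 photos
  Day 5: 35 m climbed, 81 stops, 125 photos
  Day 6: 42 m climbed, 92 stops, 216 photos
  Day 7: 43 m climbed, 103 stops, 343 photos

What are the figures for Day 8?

M climbed: alternating steps +7, +1, +7, +1, …, so 19, 26, 27, 34, 35, 42, 43 → 50.
Stops goes 37, 48, 59, 70, 81, 92, 103 → 114 (+11 each step).
Photos: perfect cubes: 1³, 2³, 3³, …; 1, 8, 27, 64, 125, 216, 343 → 512.
Putting it together: 50 m climbed, 114 stops, 512 photos.

50 m climbed, 114 stops, 512 photos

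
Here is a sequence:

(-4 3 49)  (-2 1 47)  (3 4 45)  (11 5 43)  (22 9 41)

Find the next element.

First entry goes -4, -2, 3, 11, 22 → 36 (differences are 2, 5, 8, … (increasing by 3 each time)).
Second entry: 3, 1, 4, 5, 9 → 14 (each term is the sum of the two before it).
For the third entry, −2 each step: 49, 47, 45, 43, 41 → 39.
Combining the parts gives (36 14 39).

(36 14 39)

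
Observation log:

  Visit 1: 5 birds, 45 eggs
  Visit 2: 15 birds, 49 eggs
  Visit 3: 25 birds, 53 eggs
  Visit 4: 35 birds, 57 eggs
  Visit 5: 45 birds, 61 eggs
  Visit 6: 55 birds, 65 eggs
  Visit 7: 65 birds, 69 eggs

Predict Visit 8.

Birds: +10 each step; 5, 15, 25, 35, 45, 55, 65 → 75.
Eggs — +4 each step: 45, 49, 53, 57, 61, 65, 69 → 73.
Combining the parts gives 75 birds, 73 eggs.

75 birds, 73 eggs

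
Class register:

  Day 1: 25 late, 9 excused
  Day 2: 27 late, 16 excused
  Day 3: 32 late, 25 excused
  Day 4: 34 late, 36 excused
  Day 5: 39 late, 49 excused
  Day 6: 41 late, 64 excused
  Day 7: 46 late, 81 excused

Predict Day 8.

Late goes 25, 27, 32, 34, 39, 41, 46 → 48 (alternating steps +2, +5, +2, +5, …).
Excused goes 9, 16, 25, 36, 49, 64, 81 → 100 (perfect squares: 3², 4², 5², …).
Combining the parts gives 48 late, 100 excused.

48 late, 100 excused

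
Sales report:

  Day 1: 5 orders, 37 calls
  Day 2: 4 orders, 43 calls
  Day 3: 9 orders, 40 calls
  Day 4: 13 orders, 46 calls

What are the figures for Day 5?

Orders: each term is the sum of the two before it, so 5, 4, 9, 13 → 22.
Calls: alternating steps +6, −3, +6, −3, …, so 37, 43, 40, 46 → 43.
Combining the parts gives 22 orders, 43 calls.

22 orders, 43 calls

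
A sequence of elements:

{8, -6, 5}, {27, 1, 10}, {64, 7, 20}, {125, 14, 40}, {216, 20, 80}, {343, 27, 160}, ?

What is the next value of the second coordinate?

33

First coordinate — perfect cubes: 2³, 3³, 4³, …: 8, 27, 64, 125, 216, 343 → 512.
Second coordinate: alternating steps +7, +6, +7, +6, …, so -6, 1, 7, 14, 20, 27 → 33.
For the third coordinate, ×2 each step: 5, 10, 20, 40, 80, 160 → 320.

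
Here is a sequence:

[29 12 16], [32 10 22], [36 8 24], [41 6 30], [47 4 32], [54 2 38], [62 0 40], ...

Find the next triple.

First entry goes 29, 32, 36, 41, 47, 54, 62 → 71 (differences are 3, 4, 5, … (increasing by 1 each time)).
Second entry — −2 each step: 12, 10, 8, 6, 4, 2, 0 → -2.
Third entry: alternating steps +6, +2, +6, +2, …; 16, 22, 24, 30, 32, 38, 40 → 46.
Combining the parts gives [71 -2 46].

[71 -2 46]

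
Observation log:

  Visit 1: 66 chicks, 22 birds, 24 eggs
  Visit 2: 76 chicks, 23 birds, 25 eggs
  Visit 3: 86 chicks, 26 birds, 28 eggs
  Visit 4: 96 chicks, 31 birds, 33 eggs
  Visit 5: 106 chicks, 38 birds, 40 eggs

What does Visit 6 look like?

116 chicks, 47 birds, 49 eggs

Chicks — +10 each step: 66, 76, 86, 96, 106 → 116.
Birds goes 22, 23, 26, 31, 38 → 47 (differences are 1, 3, 5, … (increasing by 2 each time)).
Eggs — always 2 more than the birds: 24, 25, 28, 33, 40 → 49.
Putting it together: 116 chicks, 47 birds, 49 eggs.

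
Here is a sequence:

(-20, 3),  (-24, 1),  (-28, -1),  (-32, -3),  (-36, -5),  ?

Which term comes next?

(-40, -7)

First value goes -20, -24, -28, -32, -36 → -40 (−4 each step).
Second value — −2 each step: 3, 1, -1, -3, -5 → -7.
Combining the parts gives (-40, -7).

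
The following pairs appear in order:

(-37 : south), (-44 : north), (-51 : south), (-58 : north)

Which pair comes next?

First entry: −7 each step; -37, -44, -51, -58 → -65.
Direction — alternates south ↔ north: south, north, south, north → south.
Combining the parts gives (-65 : south).

(-65 : south)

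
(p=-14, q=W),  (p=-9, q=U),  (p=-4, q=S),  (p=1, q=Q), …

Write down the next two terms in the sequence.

P goes -14, -9, -4, 1 → 6 → 11 (+5 each step).
Q goes W, U, S, Q → O → M (letters move back 2 places in the alphabet).
So the next two terms are (p=6, q=O) and (p=11, q=M).

(p=6, q=O), (p=11, q=M)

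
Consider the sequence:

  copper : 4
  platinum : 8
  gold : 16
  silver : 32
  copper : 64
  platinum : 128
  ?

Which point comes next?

gold : 256

Metal: repeats copper → platinum → gold → silver; copper, platinum, gold, silver, copper, platinum → gold.
Second part: 4, 8, 16, 32, 64, 128 → 256 (×2 each step).
So the next point is gold : 256.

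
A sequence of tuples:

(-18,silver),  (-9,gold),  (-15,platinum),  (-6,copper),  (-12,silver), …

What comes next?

First coordinate goes -18, -9, -15, -6, -12 → -3 (alternating steps +9, −6, +9, −6, …).
Metal: repeats silver → gold → platinum → copper, so silver, gold, platinum, copper, silver → gold.
Combining the parts gives (-3,gold).

(-3,gold)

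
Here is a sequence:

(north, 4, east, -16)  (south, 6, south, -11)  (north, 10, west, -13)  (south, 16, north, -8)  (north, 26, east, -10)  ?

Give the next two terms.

First direction: north, south, north, south, north → south → north (alternates north ↔ south).
Second component: 4, 6, 10, 16, 26 → 42 → 68 (each term is the sum of the two before it).
For the second direction, repeats east → south → west → north: east, south, west, north, east → south → west.
Fourth component: alternating steps +5, −2, +5, −2, …; -16, -11, -13, -8, -10 → -5 → -7.
Putting the parts together: (south, 42, south, -5) and then (north, 68, west, -7).

(south, 42, south, -5), (north, 68, west, -7)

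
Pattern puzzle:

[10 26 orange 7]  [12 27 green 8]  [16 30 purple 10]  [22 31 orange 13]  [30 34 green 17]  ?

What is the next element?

[40 35 purple 22]

First entry: differences are 2, 4, 6, … (increasing by 2 each time), so 10, 12, 16, 22, 30 → 40.
Second entry: alternating steps +1, +3, +1, +3, …, so 26, 27, 30, 31, 34 → 35.
Colour: repeats orange → green → purple, so orange, green, purple, orange, green → purple.
Fourth entry: 7, 8, 10, 13, 17 → 22 (differences are 1, 2, 3, … (increasing by 1 each time)).
So the next element is [40 35 purple 22].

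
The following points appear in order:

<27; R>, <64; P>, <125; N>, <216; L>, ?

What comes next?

First value — perfect cubes: 3³, 4³, 5³, …: 27, 64, 125, 216 → 343.
For the letter, letters move back 2 places in the alphabet: R, P, N, L → J.
Putting it together: <343; J>.

<343; J>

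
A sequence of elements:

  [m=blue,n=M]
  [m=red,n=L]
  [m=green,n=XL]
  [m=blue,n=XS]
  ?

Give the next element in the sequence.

M — repeats blue → red → green: blue, red, green, blue → red.
N: M, L, XL, XS → S (runs through clothing sizes XS→XL).
Putting it together: [m=red,n=S].

[m=red,n=S]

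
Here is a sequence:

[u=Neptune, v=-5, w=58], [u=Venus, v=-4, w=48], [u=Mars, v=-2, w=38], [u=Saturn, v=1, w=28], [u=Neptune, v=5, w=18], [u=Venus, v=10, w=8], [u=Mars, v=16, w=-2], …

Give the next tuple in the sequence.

U goes Neptune, Venus, Mars, Saturn, Neptune, Venus, Mars → Saturn (repeats Neptune → Venus → Mars → Saturn).
V: -5, -4, -2, 1, 5, 10, 16 → 23 (differences are 1, 2, 3, … (increasing by 1 each time)).
For the w, −10 each step: 58, 48, 38, 28, 18, 8, -2 → -12.
So the next tuple is [u=Saturn, v=23, w=-12].

[u=Saturn, v=23, w=-12]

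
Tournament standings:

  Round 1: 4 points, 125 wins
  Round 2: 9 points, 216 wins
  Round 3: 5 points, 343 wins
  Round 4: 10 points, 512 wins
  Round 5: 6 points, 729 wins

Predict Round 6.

11 points, 1000 wins

Points goes 4, 9, 5, 10, 6 → 11 (alternating steps +5, −4, +5, −4, …).
Wins — perfect cubes: 5³, 6³, 7³, …: 125, 216, 343, 512, 729 → 1000.
Combining the parts gives 11 points, 1000 wins.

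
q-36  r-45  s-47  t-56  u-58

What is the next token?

Letter: q, r, s, t, u → v (letters move forward 1 place in the alphabet).
Second component: 36, 45, 47, 56, 58 → 67 (alternating steps +9, +2, +9, +2, …).
Putting it together: v-67.

v-67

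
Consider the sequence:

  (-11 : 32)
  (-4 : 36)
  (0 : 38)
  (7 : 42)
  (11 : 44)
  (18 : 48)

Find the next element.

First value: -11, -4, 0, 7, 11, 18 → 22 (alternating steps +7, +4, +7, +4, …).
Second value: alternating steps +4, +2, +4, +2, …; 32, 36, 38, 42, 44, 48 → 50.
Combining the parts gives (22 : 50).

(22 : 50)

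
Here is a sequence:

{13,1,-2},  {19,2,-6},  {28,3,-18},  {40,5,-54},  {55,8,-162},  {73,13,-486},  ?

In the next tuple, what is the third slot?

-1458

Third slot: ×3 each step; -2, -6, -18, -54, -162, -486 → -1458.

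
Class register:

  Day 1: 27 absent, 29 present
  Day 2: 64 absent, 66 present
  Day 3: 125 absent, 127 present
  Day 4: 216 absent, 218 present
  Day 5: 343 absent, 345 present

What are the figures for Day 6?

Absent goes 27, 64, 125, 216, 343 → 512 (perfect cubes: 3³, 4³, 5³, …).
Present goes 29, 66, 127, 218, 345 → 514 (always 2 more than the absent).
So the next line is 512 absent, 514 present.

512 absent, 514 present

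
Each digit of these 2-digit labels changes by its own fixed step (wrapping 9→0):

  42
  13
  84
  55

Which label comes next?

For the first digit, −3 each step, mod 10: 4, 1, 8, 5 → 2.
Second digit goes 2, 3, 4, 5 → 6 (+1 each step, mod 10).
So the next label is 26.

26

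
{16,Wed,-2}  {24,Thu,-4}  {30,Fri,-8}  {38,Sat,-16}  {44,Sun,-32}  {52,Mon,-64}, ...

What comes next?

First value goes 16, 24, 30, 38, 44, 52 → 58 (alternating steps +8, +6, +8, +6, …).
Day: Wed, Thu, Fri, Sat, Sun, Mon → Tue (runs through the weekdays Mon→Sun).
Third value: ×2 each step; -2, -4, -8, -16, -32, -64 → -128.
Putting it together: {58,Tue,-128}.

{58,Tue,-128}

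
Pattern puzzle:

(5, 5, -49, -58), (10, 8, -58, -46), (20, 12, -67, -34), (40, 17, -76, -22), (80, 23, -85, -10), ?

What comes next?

First value: 5, 10, 20, 40, 80 → 160 (×2 each step).
For the second value, differences are 3, 4, 5, … (increasing by 1 each time): 5, 8, 12, 17, 23 → 30.
Third value goes -49, -58, -67, -76, -85 → -94 (−9 each step).
Fourth value: +12 each step, so -58, -46, -34, -22, -10 → 2.
Putting it together: (160, 30, -94, 2).

(160, 30, -94, 2)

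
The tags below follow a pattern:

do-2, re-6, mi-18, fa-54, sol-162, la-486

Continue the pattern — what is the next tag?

Note goes do, re, mi, fa, sol, la → ti (runs through the solfège scale do→ti).
Second component — ×3 each step: 2, 6, 18, 54, 162, 486 → 1458.
Combining the parts gives ti-1458.

ti-1458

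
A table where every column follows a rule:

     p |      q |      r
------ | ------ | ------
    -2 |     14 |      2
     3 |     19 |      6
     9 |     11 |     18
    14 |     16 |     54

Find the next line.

Column p: alternating steps +5, +6, +5, +6, …; -2, 3, 9, 14 → 20.
Column q goes 14, 19, 11, 16 → 8 (alternating steps +5, −8, +5, −8, …).
For the column r, ×3 each step: 2, 6, 18, 54 → 162.
Combining the parts gives 20  8  162.

20  8  162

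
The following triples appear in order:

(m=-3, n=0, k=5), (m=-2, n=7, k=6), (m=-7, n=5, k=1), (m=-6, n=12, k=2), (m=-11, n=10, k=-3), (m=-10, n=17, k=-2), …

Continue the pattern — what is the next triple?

(m=-15, n=15, k=-7)

For the m, alternating steps +1, −5, +1, −5, …: -3, -2, -7, -6, -11, -10 → -15.
N: alternating steps +7, −2, +7, −2, …, so 0, 7, 5, 12, 10, 17 → 15.
K goes 5, 6, 1, 2, -3, -2 → -7 (always 8 more than the m).
Combining the parts gives (m=-15, n=15, k=-7).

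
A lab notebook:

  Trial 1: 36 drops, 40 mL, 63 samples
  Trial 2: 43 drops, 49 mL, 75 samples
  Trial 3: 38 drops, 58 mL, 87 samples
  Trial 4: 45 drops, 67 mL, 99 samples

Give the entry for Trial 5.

Drops: alternating steps +7, −5, +7, −5, …; 36, 43, 38, 45 → 40.
For the mL, +9 each step: 40, 49, 58, 67 → 76.
Samples: +12 each step; 63, 75, 87, 99 → 111.
Putting it together: 40 drops, 76 mL, 111 samples.

40 drops, 76 mL, 111 samples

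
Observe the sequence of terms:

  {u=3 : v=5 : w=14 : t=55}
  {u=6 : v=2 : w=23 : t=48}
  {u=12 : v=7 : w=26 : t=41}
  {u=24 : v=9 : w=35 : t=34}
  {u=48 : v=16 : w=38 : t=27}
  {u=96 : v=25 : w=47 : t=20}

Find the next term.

U: 3, 6, 12, 24, 48, 96 → 192 (×2 each step).
V — each term is the sum of the two before it: 5, 2, 7, 9, 16, 25 → 41.
W goes 14, 23, 26, 35, 38, 47 → 50 (alternating steps +9, +3, +9, +3, …).
T: −7 each step; 55, 48, 41, 34, 27, 20 → 13.
Putting it together: {u=192 : v=41 : w=50 : t=13}.

{u=192 : v=41 : w=50 : t=13}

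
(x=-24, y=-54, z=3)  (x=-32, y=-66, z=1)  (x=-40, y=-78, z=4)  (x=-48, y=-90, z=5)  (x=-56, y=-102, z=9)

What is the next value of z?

For the z, each term is the sum of the two before it: 3, 1, 4, 5, 9 → 14.

14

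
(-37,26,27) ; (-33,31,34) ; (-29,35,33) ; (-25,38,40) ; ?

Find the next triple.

(-21,40,39)

First value — +4 each step: -37, -33, -29, -25 → -21.
Second value: 26, 31, 35, 38 → 40 (differences are 5, 4, 3, … (decreasing by 1 each time)).
For the third value, alternating steps +7, −1, +7, −1, …: 27, 34, 33, 40 → 39.
Combining the parts gives (-21,40,39).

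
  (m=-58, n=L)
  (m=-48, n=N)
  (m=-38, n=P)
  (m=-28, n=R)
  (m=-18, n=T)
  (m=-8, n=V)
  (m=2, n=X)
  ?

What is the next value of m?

M: +10 each step, so -58, -48, -38, -28, -18, -8, 2 → 12.

12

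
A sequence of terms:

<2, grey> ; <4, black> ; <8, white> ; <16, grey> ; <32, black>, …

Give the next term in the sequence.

For the first value, ×2 each step: 2, 4, 8, 16, 32 → 64.
For the shade, repeats grey → black → white: grey, black, white, grey, black → white.
Putting it together: <64, white>.

<64, white>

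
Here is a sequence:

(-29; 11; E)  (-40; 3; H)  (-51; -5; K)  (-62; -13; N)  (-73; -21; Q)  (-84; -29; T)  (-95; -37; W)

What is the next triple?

(-106; -45; Z)

For the first entry, −11 each step: -29, -40, -51, -62, -73, -84, -95 → -106.
Second entry: 11, 3, -5, -13, -21, -29, -37 → -45 (−8 each step).
Letter: letters move forward 3 places in the alphabet, so E, H, K, N, Q, T, W → Z.
Putting it together: (-106; -45; Z).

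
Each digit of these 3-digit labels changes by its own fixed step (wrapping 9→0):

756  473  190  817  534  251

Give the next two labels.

First digit goes 7, 4, 1, 8, 5, 2 → 9 → 6 (−3 each step, mod 10).
Second digit: +2 each step, mod 10; 5, 7, 9, 1, 3, 5 → 7 → 9.
Third digit: −3 each step, mod 10; 6, 3, 0, 7, 4, 1 → 8 → 5.
Putting the parts together: 978 and then 695.

978 then 695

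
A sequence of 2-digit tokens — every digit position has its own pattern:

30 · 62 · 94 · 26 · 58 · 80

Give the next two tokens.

12, 44

First digit — +3 each step, mod 10: 3, 6, 9, 2, 5, 8 → 1 → 4.
Second digit goes 0, 2, 4, 6, 8, 0 → 2 → 4 (+2 each step, mod 10).
So the next two tokens are 12 and 44.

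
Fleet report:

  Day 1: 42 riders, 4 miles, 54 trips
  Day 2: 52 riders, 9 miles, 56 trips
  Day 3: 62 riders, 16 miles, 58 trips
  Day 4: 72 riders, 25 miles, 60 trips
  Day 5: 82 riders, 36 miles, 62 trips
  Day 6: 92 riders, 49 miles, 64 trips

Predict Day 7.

102 riders, 64 miles, 66 trips

Riders: 42, 52, 62, 72, 82, 92 → 102 (+10 each step).
For the miles, perfect squares: 2², 3², 4², …: 4, 9, 16, 25, 36, 49 → 64.
Trips: +2 each step, so 54, 56, 58, 60, 62, 64 → 66.
Putting it together: 102 riders, 64 miles, 66 trips.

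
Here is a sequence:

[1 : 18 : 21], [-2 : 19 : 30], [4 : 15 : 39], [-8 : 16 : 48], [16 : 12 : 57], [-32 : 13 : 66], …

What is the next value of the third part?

75

For the first part, ×(-2) each step: 1, -2, 4, -8, 16, -32 → 64.
Second part: 18, 19, 15, 16, 12, 13 → 9 (alternating steps +1, −4, +1, −4, …).
For the third part, +9 each step: 21, 30, 39, 48, 57, 66 → 75.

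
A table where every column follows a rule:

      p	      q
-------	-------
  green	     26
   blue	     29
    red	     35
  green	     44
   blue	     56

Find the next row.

red  71

Column p: repeats green → blue → red, so green, blue, red, green, blue → red.
Column q: 26, 29, 35, 44, 56 → 71 (differences are 3, 6, 9, … (increasing by 3 each time)).
So the next row is red  71.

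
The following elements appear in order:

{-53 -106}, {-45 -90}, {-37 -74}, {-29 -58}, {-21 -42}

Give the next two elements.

{-13 -26}, {-5 -10}

First slot: +8 each step; -53, -45, -37, -29, -21 → -13 → -5.
Second slot: always 2 × the first slot; -106, -90, -74, -58, -42 → -26 → -10.
Putting the parts together: {-13 -26} and then {-5 -10}.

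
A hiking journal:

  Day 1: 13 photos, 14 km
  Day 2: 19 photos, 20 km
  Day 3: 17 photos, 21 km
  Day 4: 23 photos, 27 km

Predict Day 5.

21 photos, 28 km

Photos: 13, 19, 17, 23 → 21 (alternating steps +6, −2, +6, −2, …).
Km — alternating steps +6, +1, +6, +1, …: 14, 20, 21, 27 → 28.
Combining the parts gives 21 photos, 28 km.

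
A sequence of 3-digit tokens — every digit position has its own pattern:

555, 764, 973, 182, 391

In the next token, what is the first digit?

First digit: +2 each step, mod 10; 5, 7, 9, 1, 3 → 5.

5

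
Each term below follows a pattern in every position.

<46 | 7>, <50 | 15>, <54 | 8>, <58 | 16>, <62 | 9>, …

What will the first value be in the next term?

For the first value, +4 each step: 46, 50, 54, 58, 62 → 66.

66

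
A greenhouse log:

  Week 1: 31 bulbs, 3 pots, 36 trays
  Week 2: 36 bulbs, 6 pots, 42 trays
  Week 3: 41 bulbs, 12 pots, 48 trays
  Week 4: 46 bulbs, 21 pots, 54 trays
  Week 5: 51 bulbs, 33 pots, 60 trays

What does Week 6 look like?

For the bulbs, +5 each step: 31, 36, 41, 46, 51 → 56.
Pots: differences are 3, 6, 9, … (increasing by 3 each time); 3, 6, 12, 21, 33 → 48.
Trays: 36, 42, 48, 54, 60 → 66 (+6 each step).
Combining the parts gives 56 bulbs, 48 pots, 66 trays.

56 bulbs, 48 pots, 66 trays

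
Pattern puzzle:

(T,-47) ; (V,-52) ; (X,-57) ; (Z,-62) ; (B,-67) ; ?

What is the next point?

Letter: letters move forward 2 places in the alphabet, wrapping Z→A; T, V, X, Z, B → D.
For the second component, −5 each step: -47, -52, -57, -62, -67 → -72.
Putting it together: (D,-72).

(D,-72)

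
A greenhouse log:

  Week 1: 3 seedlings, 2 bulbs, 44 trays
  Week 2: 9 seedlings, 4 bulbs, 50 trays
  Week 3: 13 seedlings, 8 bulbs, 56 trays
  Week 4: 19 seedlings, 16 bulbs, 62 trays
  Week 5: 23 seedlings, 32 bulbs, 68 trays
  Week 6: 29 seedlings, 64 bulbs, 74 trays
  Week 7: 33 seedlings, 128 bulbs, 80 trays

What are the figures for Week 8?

39 seedlings, 256 bulbs, 86 trays

Seedlings: alternating steps +6, +4, +6, +4, …, so 3, 9, 13, 19, 23, 29, 33 → 39.
Bulbs: ×2 each step, so 2, 4, 8, 16, 32, 64, 128 → 256.
Trays goes 44, 50, 56, 62, 68, 74, 80 → 86 (+6 each step).
So the next record is 39 seedlings, 256 bulbs, 86 trays.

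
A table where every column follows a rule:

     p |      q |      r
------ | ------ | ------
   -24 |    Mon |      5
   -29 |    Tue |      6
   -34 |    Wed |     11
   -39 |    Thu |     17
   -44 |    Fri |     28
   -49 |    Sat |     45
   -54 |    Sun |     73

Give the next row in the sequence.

-59  Mon  118

Column p — −5 each step: -24, -29, -34, -39, -44, -49, -54 → -59.
Column q: runs through the weekdays Mon→Sun; Mon, Tue, Wed, Thu, Fri, Sat, Sun → Mon.
Column r goes 5, 6, 11, 17, 28, 45, 73 → 118 (each term is the sum of the two before it).
Putting it together: -59  Mon  118.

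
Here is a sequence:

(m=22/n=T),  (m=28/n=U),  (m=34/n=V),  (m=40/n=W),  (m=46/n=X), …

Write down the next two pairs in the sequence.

(m=52/n=Y), (m=58/n=Z)

M: 22, 28, 34, 40, 46 → 52 → 58 (+6 each step).
For the n, letters move forward 1 place in the alphabet: T, U, V, W, X → Y → Z.
Putting the parts together: (m=52/n=Y) and then (m=58/n=Z).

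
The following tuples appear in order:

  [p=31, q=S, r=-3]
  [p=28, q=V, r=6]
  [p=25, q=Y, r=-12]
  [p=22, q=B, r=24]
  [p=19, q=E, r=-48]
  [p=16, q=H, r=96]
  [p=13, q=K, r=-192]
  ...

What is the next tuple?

[p=10, q=N, r=384]

P: −3 each step; 31, 28, 25, 22, 19, 16, 13 → 10.
Q: letters move forward 3 places in the alphabet, wrapping Z→A; S, V, Y, B, E, H, K → N.
R: -3, 6, -12, 24, -48, 96, -192 → 384 (×(-2) each step).
Putting it together: [p=10, q=N, r=384].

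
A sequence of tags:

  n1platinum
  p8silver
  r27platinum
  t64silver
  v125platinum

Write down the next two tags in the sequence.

Letter: letters move forward 2 places in the alphabet, so n, p, r, t, v → x → z.
Second component: 1, 8, 27, 64, 125 → 216 → 343 (perfect cubes: 1³, 2³, 3³, …).
For the metal, alternates platinum ↔ silver: platinum, silver, platinum, silver, platinum → silver → platinum.
Putting the parts together: x216silver and then z343platinum.

x216silver then z343platinum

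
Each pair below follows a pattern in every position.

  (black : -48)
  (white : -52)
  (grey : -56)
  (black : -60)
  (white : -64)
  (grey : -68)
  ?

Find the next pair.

(black : -72)

Shade: black, white, grey, black, white, grey → black (repeats black → white → grey).
Second slot: -48, -52, -56, -60, -64, -68 → -72 (−4 each step).
Putting it together: (black : -72).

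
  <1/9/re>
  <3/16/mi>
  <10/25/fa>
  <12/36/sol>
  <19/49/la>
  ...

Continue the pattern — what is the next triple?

<21/64/ti>

For the first value, alternating steps +2, +7, +2, +7, …: 1, 3, 10, 12, 19 → 21.
For the second value, perfect squares: 3², 4², 5², …: 9, 16, 25, 36, 49 → 64.
Note: runs through the solfège scale do→ti; re, mi, fa, sol, la → ti.
Putting it together: <21/64/ti>.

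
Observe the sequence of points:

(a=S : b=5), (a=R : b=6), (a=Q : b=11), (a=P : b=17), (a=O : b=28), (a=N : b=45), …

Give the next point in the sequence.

A: letters move back 1 place in the alphabet; S, R, Q, P, O, N → M.
B: each term is the sum of the two before it; 5, 6, 11, 17, 28, 45 → 73.
Combining the parts gives (a=M : b=73).

(a=M : b=73)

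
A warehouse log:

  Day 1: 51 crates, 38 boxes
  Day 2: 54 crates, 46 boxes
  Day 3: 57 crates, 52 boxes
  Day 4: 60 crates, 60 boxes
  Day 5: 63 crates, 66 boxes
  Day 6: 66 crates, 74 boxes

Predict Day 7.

69 crates, 80 boxes

Crates goes 51, 54, 57, 60, 63, 66 → 69 (+3 each step).
Boxes goes 38, 46, 52, 60, 66, 74 → 80 (alternating steps +8, +6, +8, +6, …).
Combining the parts gives 69 crates, 80 boxes.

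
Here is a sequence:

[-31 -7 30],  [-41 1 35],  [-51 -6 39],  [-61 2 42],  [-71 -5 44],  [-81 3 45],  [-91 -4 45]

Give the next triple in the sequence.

[-101 4 44]

First slot — −10 each step: -31, -41, -51, -61, -71, -81, -91 → -101.
Second slot: alternating steps +8, −7, +8, −7, …; -7, 1, -6, 2, -5, 3, -4 → 4.
Third slot goes 30, 35, 39, 42, 44, 45, 45 → 44 (differences are 5, 4, 3, … (decreasing by 1 each time)).
So the next triple is [-101 4 44].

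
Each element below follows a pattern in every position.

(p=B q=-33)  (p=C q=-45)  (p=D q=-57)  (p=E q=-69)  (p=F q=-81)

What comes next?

(p=G q=-93)

P goes B, C, D, E, F → G (letters move forward 1 place in the alphabet).
For the q, −12 each step: -33, -45, -57, -69, -81 → -93.
Putting it together: (p=G q=-93).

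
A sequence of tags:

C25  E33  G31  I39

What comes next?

K37

For the letter, letters move forward 2 places in the alphabet: C, E, G, I → K.
Second component: alternating steps +8, −2, +8, −2, …, so 25, 33, 31, 39 → 37.
Putting it together: K37.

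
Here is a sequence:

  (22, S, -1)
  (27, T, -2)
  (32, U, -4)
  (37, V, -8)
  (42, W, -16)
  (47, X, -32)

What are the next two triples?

(52, Y, -64), (57, Z, -128)

First component: +5 each step, so 22, 27, 32, 37, 42, 47 → 52 → 57.
Letter — letters move forward 1 place in the alphabet: S, T, U, V, W, X → Y → Z.
For the third component, ×2 each step: -1, -2, -4, -8, -16, -32 → -64 → -128.
Putting the parts together: (52, Y, -64) and then (57, Z, -128).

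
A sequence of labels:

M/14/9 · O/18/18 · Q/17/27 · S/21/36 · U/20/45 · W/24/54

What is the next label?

Y/23/63

Letter: letters move forward 2 places in the alphabet, so M, O, Q, S, U, W → Y.
Second component — alternating steps +4, −1, +4, −1, …: 14, 18, 17, 21, 20, 24 → 23.
Third component: +9 each step; 9, 18, 27, 36, 45, 54 → 63.
Combining the parts gives Y/23/63.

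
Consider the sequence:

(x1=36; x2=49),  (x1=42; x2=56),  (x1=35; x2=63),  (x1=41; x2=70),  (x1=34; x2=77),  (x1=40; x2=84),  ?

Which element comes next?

X1 goes 36, 42, 35, 41, 34, 40 → 33 (alternating steps +6, −7, +6, −7, …).
X2 — +7 each step: 49, 56, 63, 70, 77, 84 → 91.
Combining the parts gives (x1=33; x2=91).

(x1=33; x2=91)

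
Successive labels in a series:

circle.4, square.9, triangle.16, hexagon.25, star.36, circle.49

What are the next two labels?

Shape goes circle, square, triangle, hexagon, star, circle → square → triangle (repeats circle → square → triangle → hexagon → star).
Second component: perfect squares: 2², 3², 4², …, so 4, 9, 16, 25, 36, 49 → 64 → 81.
Putting the parts together: square.64 and then triangle.81.

square.64 then triangle.81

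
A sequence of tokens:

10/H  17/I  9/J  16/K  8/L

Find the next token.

15/M

First component: alternating steps +7, −8, +7, −8, …, so 10, 17, 9, 16, 8 → 15.
Letter: letters move forward 1 place in the alphabet; H, I, J, K, L → M.
Putting it together: 15/M.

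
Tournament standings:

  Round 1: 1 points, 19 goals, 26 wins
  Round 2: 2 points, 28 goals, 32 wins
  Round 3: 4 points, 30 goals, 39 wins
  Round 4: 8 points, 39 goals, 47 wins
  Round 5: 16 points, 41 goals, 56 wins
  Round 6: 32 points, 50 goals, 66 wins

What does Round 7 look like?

64 points, 52 goals, 77 wins

Points goes 1, 2, 4, 8, 16, 32 → 64 (×2 each step).
For the goals, alternating steps +9, +2, +9, +2, …: 19, 28, 30, 39, 41, 50 → 52.
Wins: differences are 6, 7, 8, … (increasing by 1 each time), so 26, 32, 39, 47, 56, 66 → 77.
So the next record is 64 points, 52 goals, 77 wins.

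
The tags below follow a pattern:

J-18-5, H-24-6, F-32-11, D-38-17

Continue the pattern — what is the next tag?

B-46-28

Letter — letters move back 2 places in the alphabet: J, H, F, D → B.
Second component — alternating steps +6, +8, +6, +8, …: 18, 24, 32, 38 → 46.
Third component: 5, 6, 11, 17 → 28 (each term is the sum of the two before it).
Combining the parts gives B-46-28.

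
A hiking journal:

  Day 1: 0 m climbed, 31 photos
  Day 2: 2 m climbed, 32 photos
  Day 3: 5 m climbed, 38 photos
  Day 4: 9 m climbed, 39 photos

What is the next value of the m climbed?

14

M climbed: 0, 2, 5, 9 → 14 (differences are 2, 3, 4, … (increasing by 1 each time)).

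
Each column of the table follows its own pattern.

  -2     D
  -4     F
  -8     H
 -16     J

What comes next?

First component — ×2 each step: -2, -4, -8, -16 → -32.
Letter: letters move forward 2 places in the alphabet; D, F, H, J → L.
Putting it together: -32  L.

-32  L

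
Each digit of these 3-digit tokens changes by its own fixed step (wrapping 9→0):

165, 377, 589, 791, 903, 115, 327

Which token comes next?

539

First digit: 1, 3, 5, 7, 9, 1, 3 → 5 (+2 each step, mod 10).
Second digit: 6, 7, 8, 9, 0, 1, 2 → 3 (+1 each step, mod 10).
Third digit: +2 each step, mod 10, so 5, 7, 9, 1, 3, 5, 7 → 9.
Combining the parts gives 539.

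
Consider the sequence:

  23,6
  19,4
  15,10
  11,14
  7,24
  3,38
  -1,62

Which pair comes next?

First component goes 23, 19, 15, 11, 7, 3, -1 → -5 (−4 each step).
Second component: 6, 4, 10, 14, 24, 38, 62 → 100 (each term is the sum of the two before it).
So the next pair is -5,100.

-5,100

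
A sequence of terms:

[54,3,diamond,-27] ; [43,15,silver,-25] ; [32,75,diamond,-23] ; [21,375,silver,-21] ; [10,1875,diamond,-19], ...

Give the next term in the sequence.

[-1,9375,silver,-17]

First entry: −11 each step; 54, 43, 32, 21, 10 → -1.
For the second entry, ×5 each step: 3, 15, 75, 375, 1875 → 9375.
For the rank, alternates diamond ↔ silver: diamond, silver, diamond, silver, diamond → silver.
Fourth entry: -27, -25, -23, -21, -19 → -17 (+2 each step).
So the next term is [-1,9375,silver,-17].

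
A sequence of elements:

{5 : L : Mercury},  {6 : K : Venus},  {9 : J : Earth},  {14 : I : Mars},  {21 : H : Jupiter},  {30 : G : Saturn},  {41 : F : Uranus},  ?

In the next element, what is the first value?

First value: 5, 6, 9, 14, 21, 30, 41 → 54 (differences are 1, 3, 5, … (increasing by 2 each time)).

54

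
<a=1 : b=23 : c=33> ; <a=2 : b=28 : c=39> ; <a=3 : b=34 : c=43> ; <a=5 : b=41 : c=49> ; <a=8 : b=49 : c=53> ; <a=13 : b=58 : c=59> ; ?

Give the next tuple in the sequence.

For the a, each term is the sum of the two before it: 1, 2, 3, 5, 8, 13 → 21.
B goes 23, 28, 34, 41, 49, 58 → 68 (differences are 5, 6, 7, … (increasing by 1 each time)).
C: 33, 39, 43, 49, 53, 59 → 63 (alternating steps +6, +4, +6, +4, …).
So the next tuple is <a=21 : b=68 : c=63>.

<a=21 : b=68 : c=63>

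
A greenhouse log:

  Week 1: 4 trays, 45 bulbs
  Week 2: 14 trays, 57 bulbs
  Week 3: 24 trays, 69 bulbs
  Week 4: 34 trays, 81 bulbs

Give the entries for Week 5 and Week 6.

Trays goes 4, 14, 24, 34 → 44 → 54 (+10 each step).
Bulbs: +12 each step, so 45, 57, 69, 81 → 93 → 105.
Putting the parts together: 44 trays, 93 bulbs and then 54 trays, 105 bulbs.

44 trays, 93 bulbs; 54 trays, 105 bulbs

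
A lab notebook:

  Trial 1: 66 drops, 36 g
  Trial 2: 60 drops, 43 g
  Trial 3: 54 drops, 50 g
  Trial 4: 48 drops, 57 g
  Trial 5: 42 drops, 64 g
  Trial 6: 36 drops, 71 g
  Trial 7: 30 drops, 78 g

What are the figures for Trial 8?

Drops: 66, 60, 54, 48, 42, 36, 30 → 24 (−6 each step).
G — +7 each step: 36, 43, 50, 57, 64, 71, 78 → 85.
So the next line is 24 drops, 85 g.

24 drops, 85 g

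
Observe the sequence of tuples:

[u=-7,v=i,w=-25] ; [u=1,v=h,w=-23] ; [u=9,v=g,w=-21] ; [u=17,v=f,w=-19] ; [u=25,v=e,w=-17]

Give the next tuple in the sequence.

U — +8 each step: -7, 1, 9, 17, 25 → 33.
V goes i, h, g, f, e → d (letters move back 1 place in the alphabet).
W — +2 each step: -25, -23, -21, -19, -17 → -15.
So the next tuple is [u=33,v=d,w=-15].

[u=33,v=d,w=-15]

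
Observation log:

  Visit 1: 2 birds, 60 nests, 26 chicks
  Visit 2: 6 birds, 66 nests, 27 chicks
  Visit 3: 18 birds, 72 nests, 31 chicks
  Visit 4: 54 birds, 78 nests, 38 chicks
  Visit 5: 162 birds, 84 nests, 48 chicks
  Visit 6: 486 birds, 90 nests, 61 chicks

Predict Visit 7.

1458 birds, 96 nests, 77 chicks

Birds: ×3 each step, so 2, 6, 18, 54, 162, 486 → 1458.
Nests: +6 each step; 60, 66, 72, 78, 84, 90 → 96.
Chicks — differences are 1, 4, 7, … (increasing by 3 each time): 26, 27, 31, 38, 48, 61 → 77.
Putting it together: 1458 birds, 96 nests, 77 chicks.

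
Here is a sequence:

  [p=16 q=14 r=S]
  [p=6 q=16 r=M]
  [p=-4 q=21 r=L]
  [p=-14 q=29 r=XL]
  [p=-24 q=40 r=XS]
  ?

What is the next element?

For the p, −10 each step: 16, 6, -4, -14, -24 → -34.
Q: differences are 2, 5, 8, … (increasing by 3 each time); 14, 16, 21, 29, 40 → 54.
R: runs through clothing sizes XS→XL; S, M, L, XL, XS → S.
So the next element is [p=-34 q=54 r=S].

[p=-34 q=54 r=S]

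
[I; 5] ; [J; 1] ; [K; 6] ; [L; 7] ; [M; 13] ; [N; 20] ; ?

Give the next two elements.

[O; 33], [P; 53]

For the letter, letters move forward 1 place in the alphabet: I, J, K, L, M, N → O → P.
Second entry goes 5, 1, 6, 7, 13, 20 → 33 → 53 (each term is the sum of the two before it).
So the next two elements are [O; 33] and [P; 53].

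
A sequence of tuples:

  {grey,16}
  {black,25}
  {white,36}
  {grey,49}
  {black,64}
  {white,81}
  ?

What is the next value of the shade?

Shade: grey, black, white, grey, black, white → grey (repeats grey → black → white).

grey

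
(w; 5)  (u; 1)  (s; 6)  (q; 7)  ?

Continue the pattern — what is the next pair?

For the letter, letters move back 2 places in the alphabet: w, u, s, q → o.
Second entry — each term is the sum of the two before it: 5, 1, 6, 7 → 13.
Combining the parts gives (o; 13).

(o; 13)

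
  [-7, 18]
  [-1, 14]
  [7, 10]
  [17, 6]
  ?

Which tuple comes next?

First entry — differences are 6, 8, 10, … (increasing by 2 each time): -7, -1, 7, 17 → 29.
Second entry — −4 each step: 18, 14, 10, 6 → 2.
Combining the parts gives [29, 2].

[29, 2]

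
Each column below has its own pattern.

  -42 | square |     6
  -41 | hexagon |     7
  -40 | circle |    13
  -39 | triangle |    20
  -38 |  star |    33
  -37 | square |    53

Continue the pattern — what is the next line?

-36  hexagon  86

First component: +1 each step, so -42, -41, -40, -39, -38, -37 → -36.
Shape: repeats square → hexagon → circle → triangle → star; square, hexagon, circle, triangle, star, square → hexagon.
Third component goes 6, 7, 13, 20, 33, 53 → 86 (each term is the sum of the two before it).
Putting it together: -36  hexagon  86.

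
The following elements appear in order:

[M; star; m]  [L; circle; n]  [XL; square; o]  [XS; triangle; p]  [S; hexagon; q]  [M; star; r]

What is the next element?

[L; circle; s]

Size: M, L, XL, XS, S, M → L (repeats M → L → XL → XS → S).
Shape — repeats star → circle → square → triangle → hexagon: star, circle, square, triangle, hexagon, star → circle.
Letter: letters move forward 1 place in the alphabet; m, n, o, p, q, r → s.
So the next element is [L; circle; s].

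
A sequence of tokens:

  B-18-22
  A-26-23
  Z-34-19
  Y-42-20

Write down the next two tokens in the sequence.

X-50-16, W-58-17

Letter: letters move back 1 place in the alphabet, wrapping A→Z, so B, A, Z, Y → X → W.
Second component goes 18, 26, 34, 42 → 50 → 58 (+8 each step).
Third component goes 22, 23, 19, 20 → 16 → 17 (alternating steps +1, −4, +1, −4, …).
So the next two tokens are X-50-16 and W-58-17.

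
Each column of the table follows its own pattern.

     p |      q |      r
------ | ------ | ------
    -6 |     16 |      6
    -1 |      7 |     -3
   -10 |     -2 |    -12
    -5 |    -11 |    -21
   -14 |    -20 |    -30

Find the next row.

Column p goes -6, -1, -10, -5, -14 → -9 (alternating steps +5, −9, +5, −9, …).
Column q: 16, 7, -2, -11, -20 → -29 (−9 each step).
For the column r, −9 each step: 6, -3, -12, -21, -30 → -39.
Combining the parts gives -9  -29  -39.

-9  -29  -39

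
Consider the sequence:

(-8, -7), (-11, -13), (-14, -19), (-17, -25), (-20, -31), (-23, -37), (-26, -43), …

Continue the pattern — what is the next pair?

(-29, -49)

First entry: −3 each step, so -8, -11, -14, -17, -20, -23, -26 → -29.
For the second entry, −6 each step: -7, -13, -19, -25, -31, -37, -43 → -49.
Combining the parts gives (-29, -49).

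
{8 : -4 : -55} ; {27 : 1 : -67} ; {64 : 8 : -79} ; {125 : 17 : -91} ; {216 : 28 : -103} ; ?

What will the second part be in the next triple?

41

Second part goes -4, 1, 8, 17, 28 → 41 (differences are 5, 7, 9, … (increasing by 2 each time)).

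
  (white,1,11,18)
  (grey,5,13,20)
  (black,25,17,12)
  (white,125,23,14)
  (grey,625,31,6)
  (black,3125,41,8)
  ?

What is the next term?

(white,15625,53,0)

Shade: white, grey, black, white, grey, black → white (repeats white → grey → black).
Second slot: ×5 each step; 1, 5, 25, 125, 625, 3125 → 15625.
For the third slot, differences are 2, 4, 6, … (increasing by 2 each time): 11, 13, 17, 23, 31, 41 → 53.
Fourth slot goes 18, 20, 12, 14, 6, 8 → 0 (alternating steps +2, −8, +2, −8, …).
Combining the parts gives (white,15625,53,0).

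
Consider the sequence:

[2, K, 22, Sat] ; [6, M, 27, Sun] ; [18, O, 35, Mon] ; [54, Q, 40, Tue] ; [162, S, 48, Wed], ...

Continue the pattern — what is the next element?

For the first slot, ×3 each step: 2, 6, 18, 54, 162 → 486.
Letter — letters move forward 2 places in the alphabet: K, M, O, Q, S → U.
Third slot — alternating steps +5, +8, +5, +8, …: 22, 27, 35, 40, 48 → 53.
Day goes Sat, Sun, Mon, Tue, Wed → Thu (runs through the weekdays Mon→Sun).
So the next element is [486, U, 53, Thu].

[486, U, 53, Thu]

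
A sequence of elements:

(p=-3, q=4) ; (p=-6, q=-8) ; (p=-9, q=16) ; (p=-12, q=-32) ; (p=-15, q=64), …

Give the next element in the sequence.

For the p, −3 each step: -3, -6, -9, -12, -15 → -18.
Q: 4, -8, 16, -32, 64 → -128 (×(-2) each step).
Combining the parts gives (p=-18, q=-128).

(p=-18, q=-128)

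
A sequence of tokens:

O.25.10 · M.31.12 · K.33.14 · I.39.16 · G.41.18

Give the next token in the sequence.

For the letter, letters move back 2 places in the alphabet: O, M, K, I, G → E.
For the second component, alternating steps +6, +2, +6, +2, …: 25, 31, 33, 39, 41 → 47.
Third component — +2 each step: 10, 12, 14, 16, 18 → 20.
Combining the parts gives E.47.20.

E.47.20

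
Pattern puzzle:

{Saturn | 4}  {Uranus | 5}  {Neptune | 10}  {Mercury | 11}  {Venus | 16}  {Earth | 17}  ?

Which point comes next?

Planet goes Saturn, Uranus, Neptune, Mercury, Venus, Earth → Mars (runs through the planets Mercury→Neptune).
Second part: alternating steps +1, +5, +1, +5, …; 4, 5, 10, 11, 16, 17 → 22.
Putting it together: {Mars | 22}.

{Mars | 22}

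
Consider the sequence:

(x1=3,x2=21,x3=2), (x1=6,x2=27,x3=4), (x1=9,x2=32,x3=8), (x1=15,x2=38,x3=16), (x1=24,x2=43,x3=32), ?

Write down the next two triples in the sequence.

(x1=39,x2=49,x3=64), (x1=63,x2=54,x3=128)

For the x1, each term is the sum of the two before it: 3, 6, 9, 15, 24 → 39 → 63.
X2: alternating steps +6, +5, +6, +5, …, so 21, 27, 32, 38, 43 → 49 → 54.
For the x3, ×2 each step: 2, 4, 8, 16, 32 → 64 → 128.
So the next two triples are (x1=39,x2=49,x3=64) and (x1=63,x2=54,x3=128).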